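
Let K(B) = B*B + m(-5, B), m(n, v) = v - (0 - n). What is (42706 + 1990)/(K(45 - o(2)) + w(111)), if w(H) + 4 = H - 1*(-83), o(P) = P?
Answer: 44696/2077 ≈ 21.520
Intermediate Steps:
m(n, v) = n + v (m(n, v) = v - (-1)*n = v + n = n + v)
w(H) = 79 + H (w(H) = -4 + (H - 1*(-83)) = -4 + (H + 83) = -4 + (83 + H) = 79 + H)
K(B) = -5 + B + B² (K(B) = B*B + (-5 + B) = B² + (-5 + B) = -5 + B + B²)
(42706 + 1990)/(K(45 - o(2)) + w(111)) = (42706 + 1990)/((-5 + (45 - 1*2) + (45 - 1*2)²) + (79 + 111)) = 44696/((-5 + (45 - 2) + (45 - 2)²) + 190) = 44696/((-5 + 43 + 43²) + 190) = 44696/((-5 + 43 + 1849) + 190) = 44696/(1887 + 190) = 44696/2077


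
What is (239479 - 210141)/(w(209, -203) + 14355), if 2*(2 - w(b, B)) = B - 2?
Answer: 58676/28919 ≈ 2.0290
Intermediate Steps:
w(b, B) = 3 - B/2 (w(b, B) = 2 - (B - 2)/2 = 2 - (-2 + B)/2 = 2 + (1 - B/2) = 3 - B/2)
(239479 - 210141)/(w(209, -203) + 14355) = (239479 - 210141)/((3 - 1/2*(-203)) + 14355) = 29338/((3 + 203/2) + 14355) = 29338/(209/2 + 14355) = 29338/(28919/2) = 29338*(2/28919) = 58676/28919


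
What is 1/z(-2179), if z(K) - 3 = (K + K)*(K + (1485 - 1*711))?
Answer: 1/6122993 ≈ 1.6332e-7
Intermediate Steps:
z(K) = 3 + 2*K*(774 + K) (z(K) = 3 + (K + K)*(K + (1485 - 1*711)) = 3 + (2*K)*(K + (1485 - 711)) = 3 + (2*K)*(K + 774) = 3 + (2*K)*(774 + K) = 3 + 2*K*(774 + K))
1/z(-2179) = 1/(3 + 2*(-2179)² + 1548*(-2179)) = 1/(3 + 2*4748041 - 3373092) = 1/(3 + 9496082 - 3373092) = 1/6122993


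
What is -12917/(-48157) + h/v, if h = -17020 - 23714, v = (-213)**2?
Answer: -152843985/242759437 ≈ -0.62961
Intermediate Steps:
v = 45369
h = -40734
-12917/(-48157) + h/v = -12917/(-48157) - 40734/45369 = -12917*(-1/48157) - 40734*1/45369 = 12917/48157 - 4526/5041 = -152843985/242759437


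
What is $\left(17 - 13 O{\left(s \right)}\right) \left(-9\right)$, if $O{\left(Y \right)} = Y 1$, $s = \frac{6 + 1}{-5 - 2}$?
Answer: $-270$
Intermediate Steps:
$s = -1$ ($s = \frac{7}{-7} = 7 \left(- \frac{1}{7}\right) = -1$)
$O{\left(Y \right)} = Y$
$\left(17 - 13 O{\left(s \right)}\right) \left(-9\right) = \left(17 - -13\right) \left(-9\right) = \left(17 + 13\right) \left(-9\right) = 30 \left(-9\right) = -270$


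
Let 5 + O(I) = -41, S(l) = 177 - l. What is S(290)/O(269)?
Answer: 113/46 ≈ 2.4565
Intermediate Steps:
O(I) = -46 (O(I) = -5 - 41 = -46)
S(290)/O(269) = (177 - 1*290)/(-46) = (177 - 290)*(-1/46) = -113*(-1/46) = 113/46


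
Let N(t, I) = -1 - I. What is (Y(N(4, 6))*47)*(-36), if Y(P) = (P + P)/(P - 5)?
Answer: -1974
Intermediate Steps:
Y(P) = 2*P/(-5 + P) (Y(P) = (2*P)/(-5 + P) = 2*P/(-5 + P))
(Y(N(4, 6))*47)*(-36) = ((2*(-1 - 1*6)/(-5 + (-1 - 1*6)))*47)*(-36) = ((2*(-1 - 6)/(-5 + (-1 - 6)))*47)*(-36) = ((2*(-7)/(-5 - 7))*47)*(-36) = ((2*(-7)/(-12))*47)*(-36) = ((2*(-7)*(-1/12))*47)*(-36) = ((7/6)*47)*(-36) = (329/6)*(-36) = -1974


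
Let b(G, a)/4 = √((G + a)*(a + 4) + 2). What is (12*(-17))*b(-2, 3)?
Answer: -2448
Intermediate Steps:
b(G, a) = 4*√(2 + (4 + a)*(G + a)) (b(G, a) = 4*√((G + a)*(a + 4) + 2) = 4*√((G + a)*(4 + a) + 2) = 4*√((4 + a)*(G + a) + 2) = 4*√(2 + (4 + a)*(G + a)))
(12*(-17))*b(-2, 3) = (12*(-17))*(4*√(2 + 3² + 4*(-2) + 4*3 - 2*3)) = -816*√(2 + 9 - 8 + 12 - 6) = -816*√9 = -816*3 = -204*12 = -2448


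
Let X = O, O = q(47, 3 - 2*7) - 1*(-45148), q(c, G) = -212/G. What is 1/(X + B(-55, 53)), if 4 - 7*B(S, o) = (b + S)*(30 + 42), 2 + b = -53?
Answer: 11/509292 ≈ 2.1599e-5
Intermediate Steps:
b = -55 (b = -2 - 53 = -55)
B(S, o) = 3964/7 - 72*S/7 (B(S, o) = 4/7 - (-55 + S)*(30 + 42)/7 = 4/7 - (-55 + S)*72/7 = 4/7 - (-3960 + 72*S)/7 = 4/7 + (3960/7 - 72*S/7) = 3964/7 - 72*S/7)
O = 496840/11 (O = -212/(3 - 2*7) - 1*(-45148) = -212/(3 - 14) + 45148 = -212/(-11) + 45148 = -212*(-1/11) + 45148 = 212/11 + 45148 = 496840/11 ≈ 45167.)
X = 496840/11 ≈ 45167.
1/(X + B(-55, 53)) = 1/(496840/11 + (3964/7 - 72/7*(-55))) = 1/(496840/11 + (3964/7 + 3960/7)) = 1/(496840/11 + 1132) = 1/(509292/11) = 11/509292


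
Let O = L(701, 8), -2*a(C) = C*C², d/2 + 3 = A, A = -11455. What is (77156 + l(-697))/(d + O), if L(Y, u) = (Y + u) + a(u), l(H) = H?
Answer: -76459/22463 ≈ -3.4038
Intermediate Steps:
d = -22916 (d = -6 + 2*(-11455) = -6 - 22910 = -22916)
a(C) = -C³/2 (a(C) = -C*C²/2 = -C³/2)
L(Y, u) = Y + u - u³/2 (L(Y, u) = (Y + u) - u³/2 = Y + u - u³/2)
O = 453 (O = 701 + 8 - ½*8³ = 701 + 8 - ½*512 = 701 + 8 - 256 = 453)
(77156 + l(-697))/(d + O) = (77156 - 697)/(-22916 + 453) = 76459/(-22463) = 76459*(-1/22463) = -76459/22463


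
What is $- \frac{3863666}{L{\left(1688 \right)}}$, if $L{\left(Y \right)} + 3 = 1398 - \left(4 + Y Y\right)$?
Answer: $\frac{3863666}{2847953} \approx 1.3566$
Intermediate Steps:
$L{\left(Y \right)} = 1391 - Y^{2}$ ($L{\left(Y \right)} = -3 - \left(-1394 + Y Y\right) = -3 - \left(-1394 + Y^{2}\right) = 1391 - Y^{2}$)
$- \frac{3863666}{L{\left(1688 \right)}} = - \frac{3863666}{1391 - 1688^{2}} = - \frac{3863666}{1391 - 2849344} = - \frac{3863666}{-2847953} = \left(-3863666\right) \left(- \frac{1}{2847953}\right) = \frac{3863666}{2847953}$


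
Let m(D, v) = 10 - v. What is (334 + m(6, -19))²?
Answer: 131769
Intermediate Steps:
(334 + m(6, -19))² = (334 + (10 - 1*(-19)))² = (334 + (10 + 19))² = (334 + 29)² = 363² = 131769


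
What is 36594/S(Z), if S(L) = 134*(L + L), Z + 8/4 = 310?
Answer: 18297/41272 ≈ 0.44333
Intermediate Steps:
Z = 308 (Z = -2 + 310 = 308)
S(L) = 268*L (S(L) = 134*(2*L) = 268*L)
36594/S(Z) = 36594/((268*308)) = 36594/82544 = 36594*(1/82544) = 18297/41272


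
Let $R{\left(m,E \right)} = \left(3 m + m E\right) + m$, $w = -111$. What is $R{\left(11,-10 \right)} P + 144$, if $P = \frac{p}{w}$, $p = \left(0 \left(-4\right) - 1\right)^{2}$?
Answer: $\frac{5350}{37} \approx 144.59$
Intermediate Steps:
$R{\left(m,E \right)} = 4 m + E m$ ($R{\left(m,E \right)} = \left(3 m + E m\right) + m = 4 m + E m$)
$p = 1$ ($p = \left(0 - 1\right)^{2} = \left(-1\right)^{2} = 1$)
$P = - \frac{1}{111}$ ($P = 1 \frac{1}{-111} = 1 \left(- \frac{1}{111}\right) = - \frac{1}{111} \approx -0.009009$)
$R{\left(11,-10 \right)} P + 144 = 11 \left(4 - 10\right) \left(- \frac{1}{111}\right) + 144 = 11 \left(-6\right) \left(- \frac{1}{111}\right) + 144 = \left(-66\right) \left(- \frac{1}{111}\right) + 144 = \frac{22}{37} + 144 = \frac{5350}{37}$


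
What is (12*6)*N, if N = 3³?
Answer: 1944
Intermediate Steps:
N = 27
(12*6)*N = (12*6)*27 = 72*27 = 1944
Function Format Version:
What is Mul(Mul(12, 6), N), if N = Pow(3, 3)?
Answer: 1944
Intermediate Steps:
N = 27
Mul(Mul(12, 6), N) = Mul(Mul(12, 6), 27) = Mul(72, 27) = 1944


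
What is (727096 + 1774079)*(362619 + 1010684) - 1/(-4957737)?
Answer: 17029187696514490426/4957737 ≈ 3.4349e+12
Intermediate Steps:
(727096 + 1774079)*(362619 + 1010684) - 1/(-4957737) = 2501175*1373303 - 1*(-1/4957737) = 3434871131025 + 1/4957737 = 17029187696514490426/4957737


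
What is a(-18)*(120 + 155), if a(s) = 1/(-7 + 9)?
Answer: 275/2 ≈ 137.50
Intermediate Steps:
a(s) = ½ (a(s) = 1/2 = ½)
a(-18)*(120 + 155) = (120 + 155)/2 = (½)*275 = 275/2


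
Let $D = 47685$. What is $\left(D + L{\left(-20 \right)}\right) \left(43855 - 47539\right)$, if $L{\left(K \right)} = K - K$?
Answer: $-175671540$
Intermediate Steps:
$L{\left(K \right)} = 0$
$\left(D + L{\left(-20 \right)}\right) \left(43855 - 47539\right) = \left(47685 + 0\right) \left(43855 - 47539\right) = 47685 \left(-3684\right) = -175671540$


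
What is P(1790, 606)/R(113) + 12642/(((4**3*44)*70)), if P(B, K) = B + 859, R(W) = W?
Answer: 37399959/1591040 ≈ 23.507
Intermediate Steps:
P(B, K) = 859 + B
P(1790, 606)/R(113) + 12642/(((4**3*44)*70)) = (859 + 1790)/113 + 12642/(((4**3*44)*70)) = 2649*(1/113) + 12642/(((64*44)*70)) = 2649/113 + 12642/((2816*70)) = 2649/113 + 12642/197120 = 2649/113 + 12642*(1/197120) = 2649/113 + 903/14080 = 37399959/1591040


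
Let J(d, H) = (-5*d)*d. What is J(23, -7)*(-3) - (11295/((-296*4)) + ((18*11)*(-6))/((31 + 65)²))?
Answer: 75251901/9472 ≈ 7944.7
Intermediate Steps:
J(d, H) = -5*d²
J(23, -7)*(-3) - (11295/((-296*4)) + ((18*11)*(-6))/((31 + 65)²)) = -5*23²*(-3) - (11295/((-296*4)) + ((18*11)*(-6))/((31 + 65)²)) = -5*529*(-3) - (11295/(-1184) + (198*(-6))/(96²)) = -2645*(-3) - (11295*(-1/1184) - 1188/9216) = 7935 - (-11295/1184 - 1188*1/9216) = 7935 - (-11295/1184 - 33/256) = 7935 - 1*(-91581/9472) = 7935 + 91581/9472 = 75251901/9472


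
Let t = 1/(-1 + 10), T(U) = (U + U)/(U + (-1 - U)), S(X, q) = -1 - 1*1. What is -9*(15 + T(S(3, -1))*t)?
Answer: -139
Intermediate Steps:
S(X, q) = -2 (S(X, q) = -1 - 1 = -2)
T(U) = -2*U (T(U) = (2*U)/(-1) = (2*U)*(-1) = -2*U)
t = 1/9 ≈ 0.11111
-9*(15 + T(S(3, -1))*t) = -9*(15 - 2*(-2)*(1/9)) = -9*(15 + 4*(1/9)) = -9*(15 + 4/9) = -9*139/9 = -139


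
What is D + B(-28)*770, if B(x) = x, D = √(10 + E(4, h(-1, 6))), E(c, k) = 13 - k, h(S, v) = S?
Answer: -21560 + 2*√6 ≈ -21555.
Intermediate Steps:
D = 2*√6 (D = √(10 + (13 - 1*(-1))) = √(10 + (13 + 1)) = √(10 + 14) = √24 = 2*√6 ≈ 4.8990)
D + B(-28)*770 = 2*√6 - 28*770 = 2*√6 - 21560 = -21560 + 2*√6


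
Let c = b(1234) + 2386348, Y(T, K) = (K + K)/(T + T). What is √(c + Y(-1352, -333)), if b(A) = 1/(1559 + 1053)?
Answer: 5*√110059329567342/33956 ≈ 1544.8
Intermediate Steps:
b(A) = 1/2612
Y(T, K) = K/T (Y(T, K) = (2*K)/((2*T)) = (2*K)*(1/(2*T)) = K/T)
c = 6233140977/2612 (c = 1/2612 + 2386348 = 6233140977/2612 ≈ 2.3863e+6)
√(c + Y(-1352, -333)) = √(6233140977/2612 - 333/(-1352)) = √(6233140977/2612 - 333*(-1/1352)) = √(6233140977/2612 + 333/1352) = √(2106801867675/882856) = 5*√110059329567342/33956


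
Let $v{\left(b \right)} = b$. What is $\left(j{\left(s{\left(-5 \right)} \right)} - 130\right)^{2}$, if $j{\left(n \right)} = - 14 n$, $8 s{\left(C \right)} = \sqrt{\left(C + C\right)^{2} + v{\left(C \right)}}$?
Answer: $\frac{275055}{16} + 455 \sqrt{95} \approx 21626.0$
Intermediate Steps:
$s{\left(C \right)} = \frac{\sqrt{C + 4 C^{2}}}{8}$ ($s{\left(C \right)} = \frac{\sqrt{\left(C + C\right)^{2} + C}}{8} = \frac{\sqrt{\left(2 C\right)^{2} + C}}{8} = \frac{\sqrt{4 C^{2} + C}}{8} = \frac{\sqrt{C + 4 C^{2}}}{8}$)
$\left(j{\left(s{\left(-5 \right)} \right)} - 130\right)^{2} = \left(- 14 \frac{\sqrt{- 5 \left(1 + 4 \left(-5\right)\right)}}{8} - 130\right)^{2} = \left(- 14 \frac{\sqrt{- 5 \left(1 - 20\right)}}{8} - 130\right)^{2} = \left(- 14 \frac{\sqrt{\left(-5\right) \left(-19\right)}}{8} - 130\right)^{2} = \left(- 14 \frac{\sqrt{95}}{8} - 130\right)^{2} = \left(- \frac{7 \sqrt{95}}{4} - 130\right)^{2} = \left(-130 - \frac{7 \sqrt{95}}{4}\right)^{2}$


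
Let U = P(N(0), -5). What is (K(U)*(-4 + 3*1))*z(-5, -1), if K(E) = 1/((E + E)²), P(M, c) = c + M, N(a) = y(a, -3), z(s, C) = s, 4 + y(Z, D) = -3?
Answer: 5/576 ≈ 0.0086806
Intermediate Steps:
y(Z, D) = -7 (y(Z, D) = -4 - 3 = -7)
N(a) = -7
P(M, c) = M + c
U = -12 (U = -7 - 5 = -12)
K(E) = 1/(4*E²) (K(E) = 1/((2*E)²) = 1/(4*E²))
(K(U)*(-4 + 3*1))*z(-5, -1) = (((¼)/(-12)²)*(-4 + 3*1))*(-5) = (((¼)*(1/144))*(-4 + 3))*(-5) = ((1/576)*(-1))*(-5) = -1/576*(-5) = 5/576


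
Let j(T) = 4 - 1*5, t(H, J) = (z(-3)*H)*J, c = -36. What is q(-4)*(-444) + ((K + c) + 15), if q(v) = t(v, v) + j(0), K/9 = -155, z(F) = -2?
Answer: 13236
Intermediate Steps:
t(H, J) = -2*H*J (t(H, J) = (-2*H)*J = -2*H*J)
j(T) = -1 (j(T) = 4 - 5 = -1)
K = -1395 (K = 9*(-155) = -1395)
q(v) = -1 - 2*v² (q(v) = -2*v*v - 1 = -2*v² - 1 = -1 - 2*v²)
q(-4)*(-444) + ((K + c) + 15) = (-1 - 2*(-4)²)*(-444) + ((-1395 - 36) + 15) = (-1 - 2*16)*(-444) + (-1431 + 15) = (-1 - 32)*(-444) - 1416 = -33*(-444) - 1416 = 14652 - 1416 = 13236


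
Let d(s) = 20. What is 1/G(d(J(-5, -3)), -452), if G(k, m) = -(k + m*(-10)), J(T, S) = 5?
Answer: -1/4540 ≈ -0.00022026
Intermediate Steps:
G(k, m) = -k + 10*m (G(k, m) = -(k - 10*m) = -k + 10*m)
1/G(d(J(-5, -3)), -452) = 1/(-1*20 + 10*(-452)) = 1/(-20 - 4520) = 1/(-4540) = -1/4540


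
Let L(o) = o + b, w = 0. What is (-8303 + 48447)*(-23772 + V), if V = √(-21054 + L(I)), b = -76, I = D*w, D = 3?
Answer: -954303168 + 40144*I*√21130 ≈ -9.543e+8 + 5.8354e+6*I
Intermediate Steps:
I = 0 (I = 3*0 = 0)
L(o) = -76 + o (L(o) = o - 76 = -76 + o)
V = I*√21130 (V = √(-21054 + (-76 + 0)) = √(-21054 - 76) = √(-21130) = I*√21130 ≈ 145.36*I)
(-8303 + 48447)*(-23772 + V) = (-8303 + 48447)*(-23772 + I*√21130) = 40144*(-23772 + I*√21130) = -954303168 + 40144*I*√21130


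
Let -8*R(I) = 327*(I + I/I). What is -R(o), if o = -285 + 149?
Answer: -44145/8 ≈ -5518.1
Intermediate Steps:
o = -136
R(I) = -327/8 - 327*I/8 (R(I) = -327*(I + I/I)/8 = -327*(I + 1)/8 = -327*(1 + I)/8 = -(327 + 327*I)/8 = -327/8 - 327*I/8)
-R(o) = -(-327/8 - 327/8*(-136)) = -(-327/8 + 5559) = -1*44145/8 = -44145/8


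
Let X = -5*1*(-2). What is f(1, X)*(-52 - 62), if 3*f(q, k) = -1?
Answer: 38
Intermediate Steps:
X = 10 (X = -5*(-2) = 10)
f(q, k) = -⅓ (f(q, k) = (⅓)*(-1) = -⅓)
f(1, X)*(-52 - 62) = -(-52 - 62)/3 = -⅓*(-114) = 38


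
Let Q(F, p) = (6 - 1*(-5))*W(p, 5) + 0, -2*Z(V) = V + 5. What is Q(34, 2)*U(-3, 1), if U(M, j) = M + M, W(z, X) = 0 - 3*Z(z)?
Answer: -693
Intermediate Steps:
Z(V) = -5/2 - V/2 (Z(V) = -(V + 5)/2 = -(5 + V)/2 = -5/2 - V/2)
W(z, X) = 15/2 + 3*z/2 (W(z, X) = 0 - 3*(-5/2 - z/2) = 0 + (15/2 + 3*z/2) = 15/2 + 3*z/2)
Q(F, p) = 165/2 + 33*p/2 (Q(F, p) = (6 - 1*(-5))*(15/2 + 3*p/2) + 0 = (6 + 5)*(15/2 + 3*p/2) + 0 = 11*(15/2 + 3*p/2) + 0 = (165/2 + 33*p/2) + 0 = 165/2 + 33*p/2)
U(M, j) = 2*M
Q(34, 2)*U(-3, 1) = (165/2 + (33/2)*2)*(2*(-3)) = (165/2 + 33)*(-6) = (231/2)*(-6) = -693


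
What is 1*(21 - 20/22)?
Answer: 221/11 ≈ 20.091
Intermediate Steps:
1*(21 - 20/22) = 1*(21 - 20*1/22) = 1*(21 - 10/11) = 1*(221/11) = 221/11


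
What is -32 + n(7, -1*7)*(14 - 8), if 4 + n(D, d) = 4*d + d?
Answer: -266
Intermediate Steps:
n(D, d) = -4 + 5*d (n(D, d) = -4 + (4*d + d) = -4 + 5*d)
-32 + n(7, -1*7)*(14 - 8) = -32 + (-4 + 5*(-1*7))*(14 - 8) = -32 + (-4 + 5*(-7))*6 = -32 + (-4 - 35)*6 = -32 - 39*6 = -32 - 234 = -266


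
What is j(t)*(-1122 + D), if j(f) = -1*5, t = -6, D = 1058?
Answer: 320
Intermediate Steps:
j(f) = -5
j(t)*(-1122 + D) = -5*(-1122 + 1058) = -5*(-64) = 320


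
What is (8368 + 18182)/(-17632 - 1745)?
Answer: -2950/2153 ≈ -1.3702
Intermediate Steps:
(8368 + 18182)/(-17632 - 1745) = 26550/(-19377) = 26550*(-1/19377) = -2950/2153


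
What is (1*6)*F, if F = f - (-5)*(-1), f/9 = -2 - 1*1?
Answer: -192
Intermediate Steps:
f = -27 (f = 9*(-2 - 1*1) = 9*(-2 - 1) = 9*(-3) = -27)
F = -32 (F = -27 - (-5)*(-1) = -27 - 1*5 = -27 - 5 = -32)
(1*6)*F = (1*6)*(-32) = 6*(-32) = -192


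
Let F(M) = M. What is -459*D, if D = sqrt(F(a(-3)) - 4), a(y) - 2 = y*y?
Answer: -459*sqrt(7) ≈ -1214.4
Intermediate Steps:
a(y) = 2 + y**2 (a(y) = 2 + y*y = 2 + y**2)
D = sqrt(7) (D = sqrt((2 + (-3)**2) - 4) = sqrt((2 + 9) - 4) = sqrt(11 - 4) = sqrt(7) ≈ 2.6458)
-459*D = -459*sqrt(7)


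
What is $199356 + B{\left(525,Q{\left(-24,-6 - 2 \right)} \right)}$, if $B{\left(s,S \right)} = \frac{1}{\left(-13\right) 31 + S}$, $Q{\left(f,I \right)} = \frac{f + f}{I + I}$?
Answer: $\frac{79742399}{400} \approx 1.9936 \cdot 10^{5}$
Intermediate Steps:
$Q{\left(f,I \right)} = \frac{f}{I}$ ($Q{\left(f,I \right)} = \frac{2 f}{2 I} = 2 f \frac{1}{2 I} = \frac{f}{I}$)
$B{\left(s,S \right)} = \frac{1}{-403 + S}$
$199356 + B{\left(525,Q{\left(-24,-6 - 2 \right)} \right)} = 199356 + \frac{1}{-403 - \frac{24}{-6 - 2}} = 199356 + \frac{1}{-403 - \frac{24}{-8}} = 199356 + \frac{1}{-403 - -3} = 199356 + \frac{1}{-403 + 3} = 199356 + \frac{1}{-400} = 199356 - \frac{1}{400} = \frac{79742399}{400}$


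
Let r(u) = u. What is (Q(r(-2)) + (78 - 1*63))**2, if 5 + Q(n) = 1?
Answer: 121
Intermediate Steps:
Q(n) = -4 (Q(n) = -5 + 1 = -4)
(Q(r(-2)) + (78 - 1*63))**2 = (-4 + (78 - 1*63))**2 = (-4 + (78 - 63))**2 = (-4 + 15)**2 = 11**2 = 121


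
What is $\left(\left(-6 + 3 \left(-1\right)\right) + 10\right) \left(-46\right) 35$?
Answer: $-1610$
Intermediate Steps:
$\left(\left(-6 + 3 \left(-1\right)\right) + 10\right) \left(-46\right) 35 = \left(\left(-6 - 3\right) + 10\right) \left(-46\right) 35 = \left(-9 + 10\right) \left(-46\right) 35 = 1 \left(-46\right) 35 = \left(-46\right) 35 = -1610$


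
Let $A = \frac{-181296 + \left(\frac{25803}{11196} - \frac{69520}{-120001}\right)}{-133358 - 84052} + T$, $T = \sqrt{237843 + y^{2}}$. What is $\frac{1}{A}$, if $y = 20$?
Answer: $- \frac{140739867564438658913880}{40210013796166224239843411831} + \frac{168777807347335802817600 \sqrt{238243}}{40210013796166224239843411831} \approx 0.0020453$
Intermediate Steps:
$T = \sqrt{238243}$ ($T = \sqrt{237843 + 20^{2}} = \sqrt{237843 + 400} = \sqrt{238243} \approx 488.1$)
$A = \frac{342577998563}{410825762760} + \sqrt{238243}$ ($A = \frac{-181296 + \left(\frac{25803}{11196} - \frac{69520}{-120001}\right)}{-133358 - 84052} + \sqrt{238243} = \frac{-181296 + \left(25803 \cdot \frac{1}{11196} - - \frac{880}{1519}\right)}{-217410} + \sqrt{238243} = \left(-181296 + \left(\frac{2867}{1244} + \frac{880}{1519}\right)\right) \left(- \frac{1}{217410}\right) + \sqrt{238243} = \left(-181296 + \frac{5449693}{1889636}\right) \left(- \frac{1}{217410}\right) + \sqrt{238243} = \left(- \frac{342577998563}{1889636}\right) \left(- \frac{1}{217410}\right) + \sqrt{238243} = \frac{342577998563}{410825762760} + \sqrt{238243} \approx 488.94$)
$\frac{1}{A} = \frac{1}{\frac{342577998563}{410825762760} + \sqrt{238243}}$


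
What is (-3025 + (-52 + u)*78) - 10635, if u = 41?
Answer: -14518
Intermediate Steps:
(-3025 + (-52 + u)*78) - 10635 = (-3025 + (-52 + 41)*78) - 10635 = (-3025 - 11*78) - 10635 = (-3025 - 858) - 10635 = -3883 - 10635 = -14518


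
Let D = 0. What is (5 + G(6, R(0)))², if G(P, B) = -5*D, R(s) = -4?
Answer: 25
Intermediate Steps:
G(P, B) = 0 (G(P, B) = -5*0 = 0)
(5 + G(6, R(0)))² = (5 + 0)² = 5² = 25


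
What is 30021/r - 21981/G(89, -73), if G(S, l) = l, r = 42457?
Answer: 935438850/3099361 ≈ 301.82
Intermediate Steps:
30021/r - 21981/G(89, -73) = 30021/42457 - 21981/(-73) = 30021*(1/42457) - 21981*(-1/73) = 30021/42457 + 21981/73 = 935438850/3099361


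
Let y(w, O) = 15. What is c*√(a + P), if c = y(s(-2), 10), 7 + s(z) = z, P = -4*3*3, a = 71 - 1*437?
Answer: 15*I*√402 ≈ 300.75*I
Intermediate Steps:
a = -366 (a = 71 - 437 = -366)
P = -36 (P = -12*3 = -36)
s(z) = -7 + z
c = 15
c*√(a + P) = 15*√(-366 - 36) = 15*√(-402) = 15*(I*√402) = 15*I*√402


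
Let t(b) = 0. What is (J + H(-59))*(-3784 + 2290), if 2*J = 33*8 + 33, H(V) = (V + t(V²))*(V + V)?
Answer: -10623087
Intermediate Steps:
H(V) = 2*V² (H(V) = (V + 0)*(V + V) = V*(2*V) = 2*V²)
J = 297/2 (J = (33*8 + 33)/2 = (264 + 33)/2 = (½)*297 = 297/2 ≈ 148.50)
(J + H(-59))*(-3784 + 2290) = (297/2 + 2*(-59)²)*(-3784 + 2290) = (297/2 + 2*3481)*(-1494) = (297/2 + 6962)*(-1494) = (14221/2)*(-1494) = -10623087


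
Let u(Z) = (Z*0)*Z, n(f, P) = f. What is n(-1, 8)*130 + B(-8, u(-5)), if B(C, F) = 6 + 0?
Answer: -124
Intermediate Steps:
u(Z) = 0 (u(Z) = 0*Z = 0)
B(C, F) = 6
n(-1, 8)*130 + B(-8, u(-5)) = -1*130 + 6 = -130 + 6 = -124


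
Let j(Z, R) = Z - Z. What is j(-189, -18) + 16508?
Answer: 16508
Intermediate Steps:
j(Z, R) = 0
j(-189, -18) + 16508 = 0 + 16508 = 16508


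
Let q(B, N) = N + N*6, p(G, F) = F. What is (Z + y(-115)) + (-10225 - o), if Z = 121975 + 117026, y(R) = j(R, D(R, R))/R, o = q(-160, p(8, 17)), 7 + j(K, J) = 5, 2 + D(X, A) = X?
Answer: 26295557/115 ≈ 2.2866e+5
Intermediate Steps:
D(X, A) = -2 + X
q(B, N) = 7*N (q(B, N) = N + 6*N = 7*N)
j(K, J) = -2 (j(K, J) = -7 + 5 = -2)
o = 119 (o = 7*17 = 119)
y(R) = -2/R
Z = 239001
(Z + y(-115)) + (-10225 - o) = (239001 - 2/(-115)) + (-10225 - 1*119) = (239001 - 2*(-1/115)) + (-10225 - 119) = (239001 + 2/115) - 10344 = 27485117/115 - 10344 = 26295557/115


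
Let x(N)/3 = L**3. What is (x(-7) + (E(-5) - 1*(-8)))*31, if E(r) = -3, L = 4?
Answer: 6107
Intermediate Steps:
x(N) = 192 (x(N) = 3*4**3 = 3*64 = 192)
(x(-7) + (E(-5) - 1*(-8)))*31 = (192 + (-3 - 1*(-8)))*31 = (192 + (-3 + 8))*31 = (192 + 5)*31 = 197*31 = 6107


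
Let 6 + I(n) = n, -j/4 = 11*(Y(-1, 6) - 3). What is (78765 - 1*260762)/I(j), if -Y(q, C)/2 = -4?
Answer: 181997/226 ≈ 805.30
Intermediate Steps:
Y(q, C) = 8 (Y(q, C) = -2*(-4) = 8)
j = -220 (j = -44*(8 - 3) = -44*5 = -4*55 = -220)
I(n) = -6 + n
(78765 - 1*260762)/I(j) = (78765 - 1*260762)/(-6 - 220) = (78765 - 260762)/(-226) = -181997*(-1/226) = 181997/226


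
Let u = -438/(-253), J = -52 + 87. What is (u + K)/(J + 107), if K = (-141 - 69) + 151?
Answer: -14489/35926 ≈ -0.40330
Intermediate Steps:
J = 35
u = 438/253 (u = -438*(-1/253) = 438/253 ≈ 1.7312)
K = -59 (K = -210 + 151 = -59)
(u + K)/(J + 107) = (438/253 - 59)/(35 + 107) = -14489/253/142 = -14489/253*1/142 = -14489/35926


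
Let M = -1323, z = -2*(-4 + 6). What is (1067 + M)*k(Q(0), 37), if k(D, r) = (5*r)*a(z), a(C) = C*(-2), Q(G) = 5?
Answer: -378880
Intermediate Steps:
z = -4 (z = -2*2 = -4)
a(C) = -2*C
k(D, r) = 40*r (k(D, r) = (5*r)*(-2*(-4)) = (5*r)*8 = 40*r)
(1067 + M)*k(Q(0), 37) = (1067 - 1323)*(40*37) = -256*1480 = -378880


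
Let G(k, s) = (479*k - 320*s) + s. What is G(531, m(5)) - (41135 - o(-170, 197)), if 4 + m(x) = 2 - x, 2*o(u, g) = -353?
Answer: 430541/2 ≈ 2.1527e+5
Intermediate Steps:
o(u, g) = -353/2 (o(u, g) = (1/2)*(-353) = -353/2)
m(x) = -2 - x (m(x) = -4 + (2 - x) = -2 - x)
G(k, s) = -319*s + 479*k (G(k, s) = (-320*s + 479*k) + s = -319*s + 479*k)
G(531, m(5)) - (41135 - o(-170, 197)) = (-319*(-2 - 1*5) + 479*531) - (41135 - 1*(-353/2)) = (-319*(-2 - 5) + 254349) - (41135 + 353/2) = (-319*(-7) + 254349) - 1*82623/2 = (2233 + 254349) - 82623/2 = 256582 - 82623/2 = 430541/2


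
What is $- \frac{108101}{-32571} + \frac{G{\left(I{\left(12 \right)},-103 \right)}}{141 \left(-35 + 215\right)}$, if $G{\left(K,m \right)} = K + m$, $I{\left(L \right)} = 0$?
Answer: $\frac{925447}{279180} \approx 3.3149$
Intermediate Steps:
$- \frac{108101}{-32571} + \frac{G{\left(I{\left(12 \right)},-103 \right)}}{141 \left(-35 + 215\right)} = - \frac{108101}{-32571} + \frac{0 - 103}{141 \left(-35 + 215\right)} = \left(-108101\right) \left(- \frac{1}{32571}\right) - \frac{103}{141 \cdot 180} = \frac{15443}{4653} - \frac{103}{25380} = \frac{925447}{279180}$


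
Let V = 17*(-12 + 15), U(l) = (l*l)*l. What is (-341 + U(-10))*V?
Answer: -68391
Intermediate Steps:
U(l) = l**3 (U(l) = l**2*l = l**3)
V = 51 (V = 17*3 = 51)
(-341 + U(-10))*V = (-341 + (-10)**3)*51 = (-341 - 1000)*51 = -1341*51 = -68391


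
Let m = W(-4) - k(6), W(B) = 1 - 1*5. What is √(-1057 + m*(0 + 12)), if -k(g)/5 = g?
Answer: I*√745 ≈ 27.295*I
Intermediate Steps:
W(B) = -4 (W(B) = 1 - 5 = -4)
k(g) = -5*g
m = 26 (m = -4 - (-5)*6 = -4 - 1*(-30) = -4 + 30 = 26)
√(-1057 + m*(0 + 12)) = √(-1057 + 26*(0 + 12)) = √(-1057 + 26*12) = √(-1057 + 312) = √(-745) = I*√745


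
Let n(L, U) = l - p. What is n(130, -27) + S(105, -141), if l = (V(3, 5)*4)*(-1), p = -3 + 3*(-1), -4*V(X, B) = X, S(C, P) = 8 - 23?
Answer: -6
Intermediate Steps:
S(C, P) = -15
V(X, B) = -X/4
p = -6 (p = -3 - 3 = -6)
l = 3 (l = (-1/4*3*4)*(-1) = -3/4*4*(-1) = -3*(-1) = 3)
n(L, U) = 9 (n(L, U) = 3 - 1*(-6) = 3 + 6 = 9)
n(130, -27) + S(105, -141) = 9 - 15 = -6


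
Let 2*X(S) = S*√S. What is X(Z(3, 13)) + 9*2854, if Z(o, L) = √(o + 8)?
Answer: 25686 + 11^(¾)/2 ≈ 25689.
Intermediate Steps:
Z(o, L) = √(8 + o)
X(S) = S^(3/2)/2 (X(S) = (S*√S)/2 = S^(3/2)/2)
X(Z(3, 13)) + 9*2854 = (√(8 + 3))^(3/2)/2 + 9*2854 = (√11)^(3/2)/2 + 25686 = 11^(¾)/2 + 25686 = 25686 + 11^(¾)/2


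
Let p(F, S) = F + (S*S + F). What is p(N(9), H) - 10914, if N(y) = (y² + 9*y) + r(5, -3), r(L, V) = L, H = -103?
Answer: 29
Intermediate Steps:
N(y) = 5 + y² + 9*y (N(y) = (y² + 9*y) + 5 = 5 + y² + 9*y)
p(F, S) = S² + 2*F (p(F, S) = F + (S² + F) = F + (F + S²) = S² + 2*F)
p(N(9), H) - 10914 = ((-103)² + 2*(5 + 9² + 9*9)) - 10914 = (10609 + 2*(5 + 81 + 81)) - 10914 = (10609 + 2*167) - 10914 = (10609 + 334) - 10914 = 10943 - 10914 = 29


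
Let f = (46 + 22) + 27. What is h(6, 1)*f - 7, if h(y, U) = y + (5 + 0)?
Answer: 1038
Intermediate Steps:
h(y, U) = 5 + y (h(y, U) = y + 5 = 5 + y)
f = 95 (f = 68 + 27 = 95)
h(6, 1)*f - 7 = (5 + 6)*95 - 7 = 11*95 - 7 = 1045 - 7 = 1038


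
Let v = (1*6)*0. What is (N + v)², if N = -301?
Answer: 90601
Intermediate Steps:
v = 0 (v = 6*0 = 0)
(N + v)² = (-301 + 0)² = (-301)² = 90601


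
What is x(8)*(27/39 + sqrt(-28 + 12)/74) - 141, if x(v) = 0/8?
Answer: -141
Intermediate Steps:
x(v) = 0 (x(v) = 0*(1/8) = 0)
x(8)*(27/39 + sqrt(-28 + 12)/74) - 141 = 0*(27/39 + sqrt(-28 + 12)/74) - 141 = 0*(27*(1/39) + sqrt(-16)*(1/74)) - 141 = 0*(9/13 + (4*I)*(1/74)) - 141 = 0*(9/13 + 2*I/37) - 141 = 0 - 141 = -141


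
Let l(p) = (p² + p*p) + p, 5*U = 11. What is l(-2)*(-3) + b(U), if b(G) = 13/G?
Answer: -133/11 ≈ -12.091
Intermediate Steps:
U = 11/5 (U = (⅕)*11 = 11/5 ≈ 2.2000)
l(p) = p + 2*p² (l(p) = (p² + p²) + p = 2*p² + p = p + 2*p²)
l(-2)*(-3) + b(U) = -2*(1 + 2*(-2))*(-3) + 13/(11/5) = -2*(1 - 4)*(-3) + 13*(5/11) = -2*(-3)*(-3) + 65/11 = 6*(-3) + 65/11 = -18 + 65/11 = -133/11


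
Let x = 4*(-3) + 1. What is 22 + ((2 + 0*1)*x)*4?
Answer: -66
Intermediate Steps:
x = -11 (x = -12 + 1 = -11)
22 + ((2 + 0*1)*x)*4 = 22 + ((2 + 0*1)*(-11))*4 = 22 + ((2 + 0)*(-11))*4 = 22 + (2*(-11))*4 = 22 - 22*4 = 22 - 88 = -66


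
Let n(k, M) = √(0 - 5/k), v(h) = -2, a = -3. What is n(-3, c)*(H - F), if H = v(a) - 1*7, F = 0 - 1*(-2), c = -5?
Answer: -11*√15/3 ≈ -14.201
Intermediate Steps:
n(k, M) = √5*√(-1/k) (n(k, M) = √(-5/k) = √5*√(-1/k))
F = 2 (F = 0 + 2 = 2)
H = -9 (H = -2 - 1*7 = -2 - 7 = -9)
n(-3, c)*(H - F) = (√5*√(-1/(-3)))*(-9 - 1*2) = (√5*√(-1*(-⅓)))*(-9 - 2) = (√5*√(⅓))*(-11) = (√5*(√3/3))*(-11) = (√15/3)*(-11) = -11*√15/3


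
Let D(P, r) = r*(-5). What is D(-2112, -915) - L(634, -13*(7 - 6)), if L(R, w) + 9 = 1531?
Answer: 3053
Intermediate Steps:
D(P, r) = -5*r
L(R, w) = 1522 (L(R, w) = -9 + 1531 = 1522)
D(-2112, -915) - L(634, -13*(7 - 6)) = -5*(-915) - 1*1522 = 4575 - 1522 = 3053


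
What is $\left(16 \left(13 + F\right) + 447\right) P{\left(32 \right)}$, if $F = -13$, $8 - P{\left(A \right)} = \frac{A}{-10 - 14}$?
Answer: $4172$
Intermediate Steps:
$P{\left(A \right)} = 8 + \frac{A}{24}$ ($P{\left(A \right)} = 8 - \frac{A}{-10 - 14} = 8 - \frac{A}{-24} = 8 - A \left(- \frac{1}{24}\right) = 8 - - \frac{A}{24} = 8 + \frac{A}{24}$)
$\left(16 \left(13 + F\right) + 447\right) P{\left(32 \right)} = \left(16 \left(13 - 13\right) + 447\right) \left(8 + \frac{1}{24} \cdot 32\right) = \left(16 \cdot 0 + 447\right) \left(8 + \frac{4}{3}\right) = \left(0 + 447\right) \frac{28}{3} = 447 \cdot \frac{28}{3} = 4172$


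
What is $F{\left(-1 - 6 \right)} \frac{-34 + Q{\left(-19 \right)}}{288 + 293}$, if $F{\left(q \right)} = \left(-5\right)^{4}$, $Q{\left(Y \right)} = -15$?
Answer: $- \frac{4375}{83} \approx -52.711$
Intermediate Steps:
$F{\left(q \right)} = 625$
$F{\left(-1 - 6 \right)} \frac{-34 + Q{\left(-19 \right)}}{288 + 293} = 625 \frac{-34 - 15}{288 + 293} = 625 \left(- \frac{49}{581}\right) = 625 \left(\left(-49\right) \frac{1}{581}\right) = 625 \left(- \frac{7}{83}\right) = - \frac{4375}{83}$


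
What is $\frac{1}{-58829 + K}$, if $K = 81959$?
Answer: $\frac{1}{23130} \approx 4.3234 \cdot 10^{-5}$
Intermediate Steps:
$\frac{1}{-58829 + K} = \frac{1}{-58829 + 81959} = \frac{1}{23130}$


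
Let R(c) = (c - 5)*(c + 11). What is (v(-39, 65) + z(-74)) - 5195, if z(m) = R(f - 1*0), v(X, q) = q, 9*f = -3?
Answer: -46682/9 ≈ -5186.9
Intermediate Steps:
f = -⅓ (f = (⅑)*(-3) = -⅓ ≈ -0.33333)
R(c) = (-5 + c)*(11 + c)
z(m) = -512/9 (z(m) = -55 + (-⅓ - 1*0)² + 6*(-⅓ - 1*0) = -55 + (-⅓ + 0)² + 6*(-⅓ + 0) = -55 + (-⅓)² + 6*(-⅓) = -55 + ⅑ - 2 = -512/9)
(v(-39, 65) + z(-74)) - 5195 = (65 - 512/9) - 5195 = 73/9 - 5195 = -46682/9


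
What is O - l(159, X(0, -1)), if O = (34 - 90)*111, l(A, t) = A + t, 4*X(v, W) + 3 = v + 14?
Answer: -25511/4 ≈ -6377.8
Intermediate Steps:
X(v, W) = 11/4 + v/4 (X(v, W) = -3/4 + (v + 14)/4 = -3/4 + (14 + v)/4 = -3/4 + (7/2 + v/4) = 11/4 + v/4)
O = -6216 (O = -56*111 = -6216)
O - l(159, X(0, -1)) = -6216 - (159 + (11/4 + (1/4)*0)) = -6216 - (159 + (11/4 + 0)) = -6216 - (159 + 11/4) = -6216 - 1*647/4 = -6216 - 647/4 = -25511/4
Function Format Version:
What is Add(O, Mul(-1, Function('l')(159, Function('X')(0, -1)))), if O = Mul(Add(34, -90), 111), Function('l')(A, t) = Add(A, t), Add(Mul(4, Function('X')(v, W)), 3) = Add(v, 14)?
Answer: Rational(-25511, 4) ≈ -6377.8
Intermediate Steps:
Function('X')(v, W) = Add(Rational(11, 4), Mul(Rational(1, 4), v)) (Function('X')(v, W) = Add(Rational(-3, 4), Mul(Rational(1, 4), Add(v, 14))) = Add(Rational(-3, 4), Mul(Rational(1, 4), Add(14, v))) = Add(Rational(-3, 4), Add(Rational(7, 2), Mul(Rational(1, 4), v))) = Add(Rational(11, 4), Mul(Rational(1, 4), v)))
O = -6216 (O = Mul(-56, 111) = -6216)
Add(O, Mul(-1, Function('l')(159, Function('X')(0, -1)))) = Add(-6216, Mul(-1, Add(159, Add(Rational(11, 4), Mul(Rational(1, 4), 0))))) = Add(-6216, Mul(-1, Add(159, Add(Rational(11, 4), 0)))) = Add(-6216, Mul(-1, Add(159, Rational(11, 4)))) = Add(-6216, Mul(-1, Rational(647, 4))) = Add(-6216, Rational(-647, 4)) = Rational(-25511, 4)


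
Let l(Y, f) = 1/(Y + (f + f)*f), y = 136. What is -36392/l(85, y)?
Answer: -1349306184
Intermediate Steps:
l(Y, f) = 1/(Y + 2*f**2) (l(Y, f) = 1/(Y + (2*f)*f) = 1/(Y + 2*f**2))
-36392/l(85, y) = -36392/(1/(85 + 2*136**2)) = -36392/(1/(85 + 2*18496)) = -36392/(1/(85 + 36992)) = -36392/(1/37077) = -36392/1/37077 = -36392*37077 = -1349306184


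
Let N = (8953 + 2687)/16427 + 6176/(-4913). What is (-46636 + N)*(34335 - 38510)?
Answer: 15714041740558900/80705851 ≈ 1.9471e+8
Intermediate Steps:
N = -44265832/80705851 (N = 11640*(1/16427) + 6176*(-1/4913) = 11640/16427 - 6176/4913 = -44265832/80705851 ≈ -0.54848)
(-46636 + N)*(34335 - 38510) = (-46636 - 44265832/80705851)*(34335 - 38510) = -3763842333068/80705851*(-4175) = 15714041740558900/80705851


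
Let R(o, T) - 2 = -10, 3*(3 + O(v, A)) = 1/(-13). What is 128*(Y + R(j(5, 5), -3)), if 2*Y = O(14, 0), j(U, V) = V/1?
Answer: -47488/39 ≈ -1217.6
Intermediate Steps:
O(v, A) = -118/39 (O(v, A) = -3 + (⅓)/(-13) = -3 + (⅓)*(-1/13) = -3 - 1/39 = -118/39)
j(U, V) = V (j(U, V) = V*1 = V)
R(o, T) = -8 (R(o, T) = 2 - 10 = -8)
Y = -59/39 (Y = (½)*(-118/39) = -59/39 ≈ -1.5128)
128*(Y + R(j(5, 5), -3)) = 128*(-59/39 - 8) = 128*(-371/39) = -47488/39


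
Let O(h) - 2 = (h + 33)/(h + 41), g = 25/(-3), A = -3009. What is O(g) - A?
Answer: 147576/49 ≈ 3011.8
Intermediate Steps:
g = -25/3 (g = 25*(-⅓) = -25/3 ≈ -8.3333)
O(h) = 2 + (33 + h)/(41 + h) (O(h) = 2 + (h + 33)/(h + 41) = 2 + (33 + h)/(41 + h))
O(g) - A = (115 + 3*(-25/3))/(41 - 25/3) - 1*(-3009) = (115 - 25)/(98/3) + 3009 = (3/98)*90 + 3009 = 135/49 + 3009 = 147576/49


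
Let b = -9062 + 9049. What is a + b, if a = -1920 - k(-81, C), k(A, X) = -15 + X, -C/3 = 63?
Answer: -1729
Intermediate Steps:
C = -189 (C = -3*63 = -189)
b = -13
a = -1716 (a = -1920 - (-15 - 189) = -1920 - 1*(-204) = -1920 + 204 = -1716)
a + b = -1716 - 13 = -1729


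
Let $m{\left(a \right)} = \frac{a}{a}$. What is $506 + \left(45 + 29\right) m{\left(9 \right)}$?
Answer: $580$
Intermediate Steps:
$m{\left(a \right)} = 1$
$506 + \left(45 + 29\right) m{\left(9 \right)} = 506 + \left(45 + 29\right) 1 = 506 + 74 \cdot 1 = 506 + 74 = 580$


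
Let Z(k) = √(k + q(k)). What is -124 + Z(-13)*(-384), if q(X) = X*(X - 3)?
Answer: -124 - 384*√195 ≈ -5486.3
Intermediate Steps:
q(X) = X*(-3 + X)
Z(k) = √(k + k*(-3 + k))
-124 + Z(-13)*(-384) = -124 + √(-13*(-2 - 13))*(-384) = -124 + √(-13*(-15))*(-384) = -124 + √195*(-384) = -124 - 384*√195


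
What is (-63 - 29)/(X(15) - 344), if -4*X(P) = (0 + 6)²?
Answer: 92/353 ≈ 0.26062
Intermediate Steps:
X(P) = -9 (X(P) = -(0 + 6)²/4 = -¼*6² = -¼*36 = -9)
(-63 - 29)/(X(15) - 344) = (-63 - 29)/(-9 - 344) = -92/(-353) = -92*(-1/353) = 92/353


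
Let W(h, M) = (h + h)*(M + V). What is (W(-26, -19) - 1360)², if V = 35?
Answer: 4804864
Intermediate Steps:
W(h, M) = 2*h*(35 + M) (W(h, M) = (h + h)*(M + 35) = (2*h)*(35 + M) = 2*h*(35 + M))
(W(-26, -19) - 1360)² = (2*(-26)*(35 - 19) - 1360)² = (2*(-26)*16 - 1360)² = (-832 - 1360)² = (-2192)² = 4804864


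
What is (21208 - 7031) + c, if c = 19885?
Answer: 34062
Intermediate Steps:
(21208 - 7031) + c = (21208 - 7031) + 19885 = 14177 + 19885 = 34062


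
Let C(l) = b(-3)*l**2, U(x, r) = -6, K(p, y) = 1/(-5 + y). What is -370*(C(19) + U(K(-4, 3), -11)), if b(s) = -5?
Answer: 670070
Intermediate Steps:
C(l) = -5*l**2
-370*(C(19) + U(K(-4, 3), -11)) = -370*(-5*19**2 - 6) = -370*(-5*361 - 6) = -370*(-1805 - 6) = -370*(-1811) = 670070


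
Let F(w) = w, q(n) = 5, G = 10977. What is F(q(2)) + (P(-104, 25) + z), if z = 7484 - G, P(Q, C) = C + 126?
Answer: -3337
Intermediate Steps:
P(Q, C) = 126 + C
z = -3493 (z = 7484 - 1*10977 = 7484 - 10977 = -3493)
F(q(2)) + (P(-104, 25) + z) = 5 + ((126 + 25) - 3493) = 5 + (151 - 3493) = 5 - 3342 = -3337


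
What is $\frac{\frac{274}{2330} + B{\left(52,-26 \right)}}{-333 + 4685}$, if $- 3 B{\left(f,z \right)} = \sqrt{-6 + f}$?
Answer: $\frac{137}{5070080} - \frac{\sqrt{46}}{13056} \approx -0.00049246$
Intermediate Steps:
$B{\left(f,z \right)} = - \frac{\sqrt{-6 + f}}{3}$
$\frac{\frac{274}{2330} + B{\left(52,-26 \right)}}{-333 + 4685} = \frac{\frac{274}{2330} - \frac{\sqrt{-6 + 52}}{3}}{-333 + 4685} = \frac{274 \cdot \frac{1}{2330} - \frac{\sqrt{46}}{3}}{4352} = \left(\frac{137}{1165} - \frac{\sqrt{46}}{3}\right) \frac{1}{4352} = \frac{137}{5070080} - \frac{\sqrt{46}}{13056}$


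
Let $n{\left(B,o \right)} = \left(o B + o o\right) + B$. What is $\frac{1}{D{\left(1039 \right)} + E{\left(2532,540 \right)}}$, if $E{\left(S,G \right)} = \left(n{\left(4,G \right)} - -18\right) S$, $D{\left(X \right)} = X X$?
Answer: $\frac{1}{744935545} \approx 1.3424 \cdot 10^{-9}$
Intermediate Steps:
$D{\left(X \right)} = X^{2}$
$n{\left(B,o \right)} = B + o^{2} + B o$ ($n{\left(B,o \right)} = \left(B o + o^{2}\right) + B = \left(o^{2} + B o\right) + B = B + o^{2} + B o$)
$E{\left(S,G \right)} = S \left(22 + G^{2} + 4 G\right)$ ($E{\left(S,G \right)} = \left(\left(4 + G^{2} + 4 G\right) - -18\right) S = \left(\left(4 + G^{2} + 4 G\right) + 18\right) S = \left(22 + G^{2} + 4 G\right) S = S \left(22 + G^{2} + 4 G\right)$)
$\frac{1}{D{\left(1039 \right)} + E{\left(2532,540 \right)}} = \frac{1}{1039^{2} + 2532 \left(22 + 540^{2} + 4 \cdot 540\right)} = \frac{1}{1079521 + 2532 \left(22 + 291600 + 2160\right)} = \frac{1}{1079521 + 2532 \cdot 293782} = \frac{1}{1079521 + 743856024} = \frac{1}{744935545}$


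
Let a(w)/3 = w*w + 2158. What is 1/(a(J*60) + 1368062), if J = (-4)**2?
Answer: 1/4139336 ≈ 2.4158e-7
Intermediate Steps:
J = 16
a(w) = 6474 + 3*w**2 (a(w) = 3*(w*w + 2158) = 3*(w**2 + 2158) = 3*(2158 + w**2) = 6474 + 3*w**2)
1/(a(J*60) + 1368062) = 1/((6474 + 3*(16*60)**2) + 1368062) = 1/((6474 + 3*960**2) + 1368062) = 1/((6474 + 3*921600) + 1368062) = 1/((6474 + 2764800) + 1368062) = 1/(2771274 + 1368062) = 1/4139336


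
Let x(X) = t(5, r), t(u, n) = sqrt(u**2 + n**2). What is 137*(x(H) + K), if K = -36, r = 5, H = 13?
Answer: -4932 + 685*sqrt(2) ≈ -3963.3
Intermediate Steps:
t(u, n) = sqrt(n**2 + u**2)
x(X) = 5*sqrt(2) (x(X) = sqrt(5**2 + 5**2) = sqrt(25 + 25) = sqrt(50) = 5*sqrt(2))
137*(x(H) + K) = 137*(5*sqrt(2) - 36) = 137*(-36 + 5*sqrt(2)) = -4932 + 685*sqrt(2)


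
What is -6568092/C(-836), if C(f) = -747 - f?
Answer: -6568092/89 ≈ -73799.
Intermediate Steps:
-6568092/C(-836) = -6568092/(-747 - 1*(-836)) = -6568092/(-747 + 836) = -6568092/89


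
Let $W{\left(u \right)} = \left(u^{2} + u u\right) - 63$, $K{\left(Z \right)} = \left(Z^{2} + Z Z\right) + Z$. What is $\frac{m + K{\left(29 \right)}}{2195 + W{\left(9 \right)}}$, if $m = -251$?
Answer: $\frac{730}{1147} \approx 0.63644$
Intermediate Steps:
$K{\left(Z \right)} = Z + 2 Z^{2}$ ($K{\left(Z \right)} = \left(Z^{2} + Z^{2}\right) + Z = 2 Z^{2} + Z = Z + 2 Z^{2}$)
$W{\left(u \right)} = -63 + 2 u^{2}$ ($W{\left(u \right)} = \left(u^{2} + u^{2}\right) - 63 = 2 u^{2} - 63 = -63 + 2 u^{2}$)
$\frac{m + K{\left(29 \right)}}{2195 + W{\left(9 \right)}} = \frac{-251 + 29 \left(1 + 2 \cdot 29\right)}{2195 - \left(63 - 2 \cdot 9^{2}\right)} = \frac{-251 + 29 \left(1 + 58\right)}{2195 + \left(-63 + 2 \cdot 81\right)} = \frac{-251 + 29 \cdot 59}{2195 + \left(-63 + 162\right)} = \frac{-251 + 1711}{2195 + 99} = \frac{1460}{2294} = 1460 \cdot \frac{1}{2294} = \frac{730}{1147}$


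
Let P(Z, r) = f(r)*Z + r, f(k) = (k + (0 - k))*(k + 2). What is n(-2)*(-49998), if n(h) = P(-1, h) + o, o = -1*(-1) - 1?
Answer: 99996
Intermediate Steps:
o = 0 (o = 1 - 1 = 0)
f(k) = 0 (f(k) = (k - k)*(2 + k) = 0*(2 + k) = 0)
P(Z, r) = r (P(Z, r) = 0*Z + r = 0 + r = r)
n(h) = h (n(h) = h + 0 = h)
n(-2)*(-49998) = -2*(-49998) = 99996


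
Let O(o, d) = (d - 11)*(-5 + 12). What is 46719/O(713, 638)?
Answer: 15573/1463 ≈ 10.645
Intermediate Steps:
O(o, d) = -77 + 7*d (O(o, d) = (-11 + d)*7 = -77 + 7*d)
46719/O(713, 638) = 46719/(-77 + 7*638) = 46719/(-77 + 4466) = 46719/4389 = 46719*(1/4389) = 15573/1463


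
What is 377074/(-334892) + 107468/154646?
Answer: -5580703087/12947427058 ≈ -0.43103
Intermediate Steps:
377074/(-334892) + 107468/154646 = 377074*(-1/334892) + 107468*(1/154646) = -188537/167446 + 53734/77323 = -5580703087/12947427058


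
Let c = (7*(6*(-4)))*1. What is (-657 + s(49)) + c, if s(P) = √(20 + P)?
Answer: -825 + √69 ≈ -816.69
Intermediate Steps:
c = -168 (c = (7*(-24))*1 = -168*1 = -168)
(-657 + s(49)) + c = (-657 + √(20 + 49)) - 168 = (-657 + √69) - 168 = -825 + √69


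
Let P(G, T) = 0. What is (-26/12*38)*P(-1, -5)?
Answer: 0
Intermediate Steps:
(-26/12*38)*P(-1, -5) = (-26/12*38)*0 = (-26*1/12*38)*0 = -13/6*38*0 = -247/3*0 = 0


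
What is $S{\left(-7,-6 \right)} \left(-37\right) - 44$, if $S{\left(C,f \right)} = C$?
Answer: $215$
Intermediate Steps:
$S{\left(-7,-6 \right)} \left(-37\right) - 44 = \left(-7\right) \left(-37\right) - 44 = 259 - 44 = 215$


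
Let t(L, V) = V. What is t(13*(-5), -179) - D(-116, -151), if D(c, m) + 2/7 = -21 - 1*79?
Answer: -551/7 ≈ -78.714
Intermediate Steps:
D(c, m) = -702/7 (D(c, m) = -2/7 + (-21 - 1*79) = -2/7 + (-21 - 79) = -2/7 - 100 = -702/7)
t(13*(-5), -179) - D(-116, -151) = -179 - 1*(-702/7) = -179 + 702/7 = -551/7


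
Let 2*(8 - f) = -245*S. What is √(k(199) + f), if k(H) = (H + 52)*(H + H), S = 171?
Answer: √483414/2 ≈ 347.64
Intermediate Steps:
f = 41911/2 (f = 8 - (-245)*171/2 = 8 - ½*(-41895) = 8 + 41895/2 = 41911/2 ≈ 20956.)
k(H) = 2*H*(52 + H) (k(H) = (52 + H)*(2*H) = 2*H*(52 + H))
√(k(199) + f) = √(2*199*(52 + 199) + 41911/2) = √(2*199*251 + 41911/2) = √(99898 + 41911/2) = √(241707/2) = √483414/2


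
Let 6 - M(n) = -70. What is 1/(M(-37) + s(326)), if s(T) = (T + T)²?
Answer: 1/425180 ≈ 2.3519e-6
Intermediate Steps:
s(T) = 4*T² (s(T) = (2*T)² = 4*T²)
M(n) = 76 (M(n) = 6 - 1*(-70) = 6 + 70 = 76)
1/(M(-37) + s(326)) = 1/(76 + 4*326²) = 1/(76 + 4*106276) = 1/(76 + 425104) = 1/425180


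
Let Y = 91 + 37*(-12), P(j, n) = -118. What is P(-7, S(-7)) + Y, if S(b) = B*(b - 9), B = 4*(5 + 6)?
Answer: -471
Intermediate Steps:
B = 44 (B = 4*11 = 44)
S(b) = -396 + 44*b (S(b) = 44*(b - 9) = 44*(-9 + b) = -396 + 44*b)
Y = -353 (Y = 91 - 444 = -353)
P(-7, S(-7)) + Y = -118 - 353 = -471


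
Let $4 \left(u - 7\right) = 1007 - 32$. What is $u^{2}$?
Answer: $\frac{1006009}{16} \approx 62876.0$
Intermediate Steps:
$u = \frac{1003}{4}$ ($u = 7 + \frac{1007 - 32}{4} = 7 + \frac{1}{4} \cdot 975 = 7 + \frac{975}{4} = \frac{1003}{4} \approx 250.75$)
$u^{2} = \left(\frac{1003}{4}\right)^{2} = \frac{1006009}{16}$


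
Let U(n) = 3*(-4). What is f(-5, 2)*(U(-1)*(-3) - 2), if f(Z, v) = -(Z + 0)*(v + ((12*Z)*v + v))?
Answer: -19720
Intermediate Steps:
U(n) = -12
f(Z, v) = -Z*(2*v + 12*Z*v) (f(Z, v) = -Z*(v + (12*Z*v + v)) = -Z*(v + (v + 12*Z*v)) = -Z*(2*v + 12*Z*v))
f(-5, 2)*(U(-1)*(-3) - 2) = (-2*(-5)*2*(1 + 6*(-5)))*(-12*(-3) - 2) = (-2*(-5)*2*(1 - 30))*(36 - 2) = -2*(-5)*2*(-29)*34 = -580*34 = -19720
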